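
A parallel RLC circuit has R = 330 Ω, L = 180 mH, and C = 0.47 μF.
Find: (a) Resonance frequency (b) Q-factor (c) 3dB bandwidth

Step 1 — Resonance: ω₀ = 1/√(LC) = 1/√(0.18·4.7e-07) = 3438 rad/s.
Step 2 — f₀ = ω₀/(2π) = 547.2 Hz.
Step 3 — Parallel Q: Q = R/(ω₀L) = 330/(3438·0.18) = 0.5332.
Step 4 — Bandwidth: Δω = ω₀/Q = 6447 rad/s; BW = Δω/(2π) = 1026 Hz.

(a) f₀ = 547.2 Hz  (b) Q = 0.5332  (c) BW = 1026 Hz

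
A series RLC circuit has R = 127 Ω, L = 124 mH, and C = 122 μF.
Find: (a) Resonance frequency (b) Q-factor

Step 1 — Resonance condition Im(Z)=0 gives ω₀ = 1/√(LC).
Step 2 — ω₀ = 1/√(0.124·0.000122) = 257.1 rad/s.
Step 3 — f₀ = ω₀/(2π) = 40.92 Hz.
Step 4 — Series Q: Q = ω₀L/R = 257.1·0.124/127 = 0.251.

(a) f₀ = 40.92 Hz  (b) Q = 0.251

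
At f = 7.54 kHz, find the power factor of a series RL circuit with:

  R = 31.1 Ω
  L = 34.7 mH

Step 1 — Angular frequency: ω = 2π·f = 2π·7540 = 4.738e+04 rad/s.
Step 2 — Component impedances:
  R: Z = R = 31.1 Ω
  L: Z = jωL = j·4.738e+04·0.0347 = 0 + j1644 Ω
Step 3 — Series combination: Z_total = R + L = 31.1 + j1644 Ω = 1644∠88.9° Ω.
Step 4 — Power factor: PF = cos(φ) = Re(Z)/|Z| = 31.1/1644.2 = 0.01891.
Step 5 — Type: Im(Z) = 1644 ⇒ lagging (phase φ = 88.9°).

PF = 0.01891 (lagging, φ = 88.9°)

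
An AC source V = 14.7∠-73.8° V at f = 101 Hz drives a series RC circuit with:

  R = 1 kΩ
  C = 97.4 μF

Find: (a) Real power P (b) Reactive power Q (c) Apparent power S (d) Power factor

Step 1 — Angular frequency: ω = 2π·f = 2π·101 = 634.6 rad/s.
Step 2 — Component impedances:
  R: Z = R = 1000 Ω
  C: Z = 1/(jωC) = -j/(ω·C) = 0 - j16.18 Ω
Step 3 — Series combination: Z_total = R + C = 1000 - j16.18 Ω = 1000∠-0.9° Ω.
Step 4 — Source phasor: V = 14.7∠-73.8° V = 4.101 - j14.12 V.
Step 5 — Current: I = V / Z = 0.004328 - j0.01405 A = 0.0147∠-72.9° A.
Step 6 — Complex power: S = V·I* = 0.216 - j0.003495 VA.
Step 7 — Real power: P = Re(S) = 0.216 W.
Step 8 — Reactive power: Q = Im(S) = -0.003495 VAR.
Step 9 — Apparent power: |S| = 0.2161 VA.
Step 10 — Power factor: PF = P/|S| = 0.9999 (leading).

(a) P = 0.216 W  (b) Q = -0.003495 VAR  (c) S = 0.2161 VA  (d) PF = 0.9999 (leading)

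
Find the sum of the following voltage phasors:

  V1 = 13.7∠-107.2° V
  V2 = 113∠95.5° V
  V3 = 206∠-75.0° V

Step 1 — Convert each phasor to rectangular form:
  V1 = 13.7·(cos(-107.2°) + j·sin(-107.2°)) = -4.051 - j13.09 V
  V2 = 113·(cos(95.5°) + j·sin(95.5°)) = -10.83 + j112.5 V
  V3 = 206·(cos(-75.0°) + j·sin(-75.0°)) = 53.32 - j199 V
Step 2 — Sum components: V_total = 38.43 - j99.59 V.
Step 3 — Convert to polar: |V_total| = 106.7 V, ∠V_total = -68.9°.

V_total = 106.7∠-68.9° V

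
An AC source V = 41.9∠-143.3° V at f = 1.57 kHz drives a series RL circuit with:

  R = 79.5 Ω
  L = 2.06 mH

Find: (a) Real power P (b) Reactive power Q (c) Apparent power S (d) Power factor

Step 1 — Angular frequency: ω = 2π·f = 2π·1570 = 9865 rad/s.
Step 2 — Component impedances:
  R: Z = R = 79.5 Ω
  L: Z = jωL = j·9865·0.00206 = 0 + j20.32 Ω
Step 3 — Series combination: Z_total = R + L = 79.5 + j20.32 Ω = 82.06∠14.3° Ω.
Step 4 — Source phasor: V = 41.9∠-143.3° V = -33.59 - j25.04 V.
Step 5 — Current: I = V / Z = -0.4722 - j0.1943 A = 0.5106∠-157.6° A.
Step 6 — Complex power: S = V·I* = 20.73 + j5.299 VA.
Step 7 — Real power: P = Re(S) = 20.73 W.
Step 8 — Reactive power: Q = Im(S) = 5.299 VAR.
Step 9 — Apparent power: |S| = 21.4 VA.
Step 10 — Power factor: PF = P/|S| = 0.9688 (lagging).

(a) P = 20.73 W  (b) Q = 5.299 VAR  (c) S = 21.4 VA  (d) PF = 0.9688 (lagging)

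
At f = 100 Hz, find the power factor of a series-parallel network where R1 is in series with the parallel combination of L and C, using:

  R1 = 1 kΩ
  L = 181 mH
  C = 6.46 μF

Step 1 — Angular frequency: ω = 2π·f = 2π·100 = 628.3 rad/s.
Step 2 — Component impedances:
  R1: Z = R = 1000 Ω
  L: Z = jωL = j·628.3·0.181 = 0 + j113.7 Ω
  C: Z = 1/(jωC) = -j/(ω·C) = 0 - j246.4 Ω
Step 3 — Parallel branch: L || C = 1/(1/L + 1/C) = 0 + j211.2 Ω.
Step 4 — Series with R1: Z_total = R1 + (L || C) = 1000 + j211.2 Ω = 1022∠11.9° Ω.
Step 5 — Power factor: PF = cos(φ) = Re(Z)/|Z| = 1000/1022.1 = 0.9784.
Step 6 — Type: Im(Z) = 211.2 ⇒ lagging (phase φ = 11.9°).

PF = 0.9784 (lagging, φ = 11.9°)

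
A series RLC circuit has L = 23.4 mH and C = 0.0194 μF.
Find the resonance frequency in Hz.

Step 1 — Resonance condition Im(Z)=0 gives ω₀ = 1/√(LC).
Step 2 — ω₀ = 1/√(0.0234·1.94e-08) = 4.693e+04 rad/s.
Step 3 — f₀ = ω₀/(2π) = 7470 Hz.

f₀ = 7470 Hz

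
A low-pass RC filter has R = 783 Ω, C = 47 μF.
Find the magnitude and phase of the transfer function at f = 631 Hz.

Step 1 — Angular frequency: ω = 2π·631 = 3965 rad/s.
Step 2 — Transfer function: H(jω) = 1/(1 + jωRC).
Step 3 — Denominator: 1 + jωRC = 1 + j·3965·783·4.7e-05 = 1 + j145.9.
Step 4 — H = 4.697e-05 - j0.006853.
Step 5 — Magnitude: |H| = 0.006854 (-43.3 dB); phase: φ = -89.6°.

|H| = 0.006854 (-43.3 dB), φ = -89.6°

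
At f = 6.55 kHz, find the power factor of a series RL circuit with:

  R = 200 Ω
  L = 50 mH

Step 1 — Angular frequency: ω = 2π·f = 2π·6550 = 4.115e+04 rad/s.
Step 2 — Component impedances:
  R: Z = R = 200 Ω
  L: Z = jωL = j·4.115e+04·0.05 = 0 + j2058 Ω
Step 3 — Series combination: Z_total = R + L = 200 + j2058 Ω = 2067∠84.4° Ω.
Step 4 — Power factor: PF = cos(φ) = Re(Z)/|Z| = 200/2067.4 = 0.09674.
Step 5 — Type: Im(Z) = 2058 ⇒ lagging (phase φ = 84.4°).

PF = 0.09674 (lagging, φ = 84.4°)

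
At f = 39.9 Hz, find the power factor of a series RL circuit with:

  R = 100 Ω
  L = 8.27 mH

Step 1 — Angular frequency: ω = 2π·f = 2π·39.9 = 250.7 rad/s.
Step 2 — Component impedances:
  R: Z = R = 100 Ω
  L: Z = jωL = j·250.7·0.00827 = 0 + j2.073 Ω
Step 3 — Series combination: Z_total = R + L = 100 + j2.073 Ω = 100∠1.2° Ω.
Step 4 — Power factor: PF = cos(φ) = Re(Z)/|Z| = 100/100.02 = 0.9998.
Step 5 — Type: Im(Z) = 2.073 ⇒ lagging (phase φ = 1.2°).

PF = 0.9998 (lagging, φ = 1.2°)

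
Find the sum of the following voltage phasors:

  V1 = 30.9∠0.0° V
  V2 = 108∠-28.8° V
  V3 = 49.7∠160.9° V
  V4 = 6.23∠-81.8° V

Step 1 — Convert each phasor to rectangular form:
  V1 = 30.9·(cos(0.0°) + j·sin(0.0°)) = 30.9 V
  V2 = 108·(cos(-28.8°) + j·sin(-28.8°)) = 94.64 - j52.03 V
  V3 = 49.7·(cos(160.9°) + j·sin(160.9°)) = -46.96 + j16.26 V
  V4 = 6.23·(cos(-81.8°) + j·sin(-81.8°)) = 0.8886 - j6.166 V
Step 2 — Sum components: V_total = 79.47 - j41.93 V.
Step 3 — Convert to polar: |V_total| = 89.85 V, ∠V_total = -27.8°.

V_total = 89.85∠-27.8° V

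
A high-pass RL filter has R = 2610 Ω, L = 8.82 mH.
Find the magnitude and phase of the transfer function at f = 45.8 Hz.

Step 1 — Angular frequency: ω = 2π·45.8 = 287.8 rad/s.
Step 2 — Transfer function: H(jω) = jωL/(R + jωL).
Step 3 — Numerator jωL = j·2.538; denominator R + jωL = 2610 + j2.538.
Step 4 — H = 9.457e-07 + j0.0009725.
Step 5 — Magnitude: |H| = 0.0009725 (-60.2 dB); phase: φ = 89.9°.

|H| = 0.0009725 (-60.2 dB), φ = 89.9°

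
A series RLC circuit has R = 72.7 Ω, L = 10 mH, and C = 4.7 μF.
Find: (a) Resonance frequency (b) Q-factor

Step 1 — Resonance condition Im(Z)=0 gives ω₀ = 1/√(LC).
Step 2 — ω₀ = 1/√(0.01·4.7e-06) = 4613 rad/s.
Step 3 — f₀ = ω₀/(2π) = 734.1 Hz.
Step 4 — Series Q: Q = ω₀L/R = 4613·0.01/72.7 = 0.6345.

(a) f₀ = 734.1 Hz  (b) Q = 0.6345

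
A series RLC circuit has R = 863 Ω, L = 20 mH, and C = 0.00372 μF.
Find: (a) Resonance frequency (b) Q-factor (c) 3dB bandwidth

Step 1 — Resonance: ω₀ = 1/√(LC) = 1/√(0.02·3.72e-09) = 1.159e+05 rad/s.
Step 2 — f₀ = ω₀/(2π) = 1.845e+04 Hz.
Step 3 — Series Q: Q = ω₀L/R = 1.159e+05·0.02/863 = 2.687.
Step 4 — Bandwidth: Δω = ω₀/Q = 4.315e+04 rad/s; BW = Δω/(2π) = 6868 Hz.

(a) f₀ = 1.845e+04 Hz  (b) Q = 2.687  (c) BW = 6868 Hz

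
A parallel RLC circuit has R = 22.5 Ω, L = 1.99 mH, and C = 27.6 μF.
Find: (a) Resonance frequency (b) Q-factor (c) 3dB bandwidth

Step 1 — Resonance: ω₀ = 1/√(LC) = 1/√(0.00199·2.76e-05) = 4267 rad/s.
Step 2 — f₀ = ω₀/(2π) = 679.1 Hz.
Step 3 — Parallel Q: Q = R/(ω₀L) = 22.5/(4267·0.00199) = 2.65.
Step 4 — Bandwidth: Δω = ω₀/Q = 1610 rad/s; BW = Δω/(2π) = 256.3 Hz.

(a) f₀ = 679.1 Hz  (b) Q = 2.65  (c) BW = 256.3 Hz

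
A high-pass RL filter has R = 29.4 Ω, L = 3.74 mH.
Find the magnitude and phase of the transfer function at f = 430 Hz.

Step 1 — Angular frequency: ω = 2π·430 = 2702 rad/s.
Step 2 — Transfer function: H(jω) = jωL/(R + jωL).
Step 3 — Numerator jωL = j·10.1; denominator R + jωL = 29.4 + j10.1.
Step 4 — H = 0.1056 + j0.3074.
Step 5 — Magnitude: |H| = 0.325 (-9.8 dB); phase: φ = 71.0°.

|H| = 0.325 (-9.8 dB), φ = 71.0°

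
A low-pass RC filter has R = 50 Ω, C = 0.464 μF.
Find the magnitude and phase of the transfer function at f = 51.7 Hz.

Step 1 — Angular frequency: ω = 2π·51.7 = 324.8 rad/s.
Step 2 — Transfer function: H(jω) = 1/(1 + jωRC).
Step 3 — Denominator: 1 + jωRC = 1 + j·324.8·50·4.64e-07 = 1 + j0.007536.
Step 4 — H = 0.9999 - j0.007536.
Step 5 — Magnitude: |H| = 1 (-0.0 dB); phase: φ = -0.4°.

|H| = 1 (-0.0 dB), φ = -0.4°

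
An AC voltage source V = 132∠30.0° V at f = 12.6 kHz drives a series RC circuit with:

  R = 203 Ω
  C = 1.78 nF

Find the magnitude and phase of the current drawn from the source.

Step 1 — Angular frequency: ω = 2π·f = 2π·1.26e+04 = 7.917e+04 rad/s.
Step 2 — Component impedances:
  R: Z = R = 203 Ω
  C: Z = 1/(jωC) = -j/(ω·C) = 0 - j7096 Ω
Step 3 — Series combination: Z_total = R + C = 203 - j7096 Ω = 7099∠-88.4° Ω.
Step 4 — Source phasor: V = 132∠30.0° V = 114.3 + j66 V.
Step 5 — Ohm's law: I = V / Z_total = (114.3 + j66) / (203 - j7096) = -0.008833 + j0.01636 A.
Step 6 — Convert to polar: |I| = 0.01859 A, ∠I = 118.4°.

I = 0.01859∠118.4° A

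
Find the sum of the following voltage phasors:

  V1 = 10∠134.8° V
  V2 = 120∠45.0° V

Step 1 — Convert each phasor to rectangular form:
  V1 = 10·(cos(134.8°) + j·sin(134.8°)) = -7.046 + j7.096 V
  V2 = 120·(cos(45.0°) + j·sin(45.0°)) = 84.85 + j84.85 V
Step 2 — Sum components: V_total = 77.81 + j91.95 V.
Step 3 — Convert to polar: |V_total| = 120.5 V, ∠V_total = 49.8°.

V_total = 120.5∠49.8° V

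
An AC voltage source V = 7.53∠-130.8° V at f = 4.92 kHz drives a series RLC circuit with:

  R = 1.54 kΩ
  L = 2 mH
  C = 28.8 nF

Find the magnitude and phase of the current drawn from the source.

Step 1 — Angular frequency: ω = 2π·f = 2π·4920 = 3.091e+04 rad/s.
Step 2 — Component impedances:
  R: Z = R = 1540 Ω
  L: Z = jωL = j·3.091e+04·0.002 = 0 + j61.83 Ω
  C: Z = 1/(jωC) = -j/(ω·C) = 0 - j1123 Ω
Step 3 — Series combination: Z_total = R + L + C = 1540 - j1061 Ω = 1870∠-34.6° Ω.
Step 4 — Source phasor: V = 7.53∠-130.8° V = -4.92 - j5.7 V.
Step 5 — Ohm's law: I = V / Z_total = (-4.92 - j5.7) / (1540 - j1061) = -0.0004365 - j0.004002 A.
Step 6 — Convert to polar: |I| = 0.004026 A, ∠I = -96.2°.

I = 0.004026∠-96.2° A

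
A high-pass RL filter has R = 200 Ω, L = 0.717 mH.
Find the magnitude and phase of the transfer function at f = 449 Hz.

Step 1 — Angular frequency: ω = 2π·449 = 2821 rad/s.
Step 2 — Transfer function: H(jω) = jωL/(R + jωL).
Step 3 — Numerator jωL = j·2.023; denominator R + jωL = 200 + j2.023.
Step 4 — H = 0.0001023 + j0.01011.
Step 5 — Magnitude: |H| = 0.01011 (-39.9 dB); phase: φ = 89.4°.

|H| = 0.01011 (-39.9 dB), φ = 89.4°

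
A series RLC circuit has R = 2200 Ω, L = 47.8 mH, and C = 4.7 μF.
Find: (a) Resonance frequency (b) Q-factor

Step 1 — Resonance condition Im(Z)=0 gives ω₀ = 1/√(LC).
Step 2 — ω₀ = 1/√(0.0478·4.7e-06) = 2110 rad/s.
Step 3 — f₀ = ω₀/(2π) = 335.8 Hz.
Step 4 — Series Q: Q = ω₀L/R = 2110·0.0478/2200 = 0.04584.

(a) f₀ = 335.8 Hz  (b) Q = 0.04584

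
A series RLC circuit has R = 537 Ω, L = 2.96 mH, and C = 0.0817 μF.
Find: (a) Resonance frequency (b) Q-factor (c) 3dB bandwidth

Step 1 — Resonance: ω₀ = 1/√(LC) = 1/√(0.00296·8.17e-08) = 6.43e+04 rad/s.
Step 2 — f₀ = ω₀/(2π) = 1.023e+04 Hz.
Step 3 — Series Q: Q = ω₀L/R = 6.43e+04·0.00296/537 = 0.3545.
Step 4 — Bandwidth: Δω = ω₀/Q = 1.814e+05 rad/s; BW = Δω/(2π) = 2.887e+04 Hz.

(a) f₀ = 1.023e+04 Hz  (b) Q = 0.3545  (c) BW = 2.887e+04 Hz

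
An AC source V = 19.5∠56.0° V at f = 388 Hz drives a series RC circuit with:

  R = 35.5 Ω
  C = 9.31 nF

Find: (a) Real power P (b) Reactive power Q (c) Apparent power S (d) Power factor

Step 1 — Angular frequency: ω = 2π·f = 2π·388 = 2438 rad/s.
Step 2 — Component impedances:
  R: Z = R = 35.5 Ω
  C: Z = 1/(jωC) = -j/(ω·C) = 0 - j4.406e+04 Ω
Step 3 — Series combination: Z_total = R + C = 35.5 - j4.406e+04 Ω = 4.406e+04∠-90.0° Ω.
Step 4 — Source phasor: V = 19.5∠56.0° V = 10.9 + j16.17 V.
Step 5 — Current: I = V / Z = -0.0003667 + j0.0002478 A = 0.0004426∠146.0° A.
Step 6 — Complex power: S = V·I* = 6.954e-06 - j0.00863 VA.
Step 7 — Real power: P = Re(S) = 6.954e-06 W.
Step 8 — Reactive power: Q = Im(S) = -0.00863 VAR.
Step 9 — Apparent power: |S| = 0.00863 VA.
Step 10 — Power factor: PF = P/|S| = 0.0008057 (leading).

(a) P = 6.954e-06 W  (b) Q = -0.00863 VAR  (c) S = 0.00863 VA  (d) PF = 0.0008057 (leading)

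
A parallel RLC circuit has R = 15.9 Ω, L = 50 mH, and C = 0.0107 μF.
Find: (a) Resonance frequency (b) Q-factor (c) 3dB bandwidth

Step 1 — Resonance: ω₀ = 1/√(LC) = 1/√(0.05·1.07e-08) = 4.323e+04 rad/s.
Step 2 — f₀ = ω₀/(2π) = 6881 Hz.
Step 3 — Parallel Q: Q = R/(ω₀L) = 15.9/(4.323e+04·0.05) = 0.007355.
Step 4 — Bandwidth: Δω = ω₀/Q = 5.878e+06 rad/s; BW = Δω/(2π) = 9.355e+05 Hz.

(a) f₀ = 6881 Hz  (b) Q = 0.007355  (c) BW = 9.355e+05 Hz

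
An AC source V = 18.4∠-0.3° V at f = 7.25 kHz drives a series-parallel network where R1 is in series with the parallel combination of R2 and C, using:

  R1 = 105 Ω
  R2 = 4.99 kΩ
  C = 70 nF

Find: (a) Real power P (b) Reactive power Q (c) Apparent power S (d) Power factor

Step 1 — Angular frequency: ω = 2π·f = 2π·7250 = 4.555e+04 rad/s.
Step 2 — Component impedances:
  R1: Z = R = 105 Ω
  R2: Z = R = 4990 Ω
  C: Z = 1/(jωC) = -j/(ω·C) = 0 - j313.6 Ω
Step 3 — Parallel branch: R2 || C = 1/(1/R2 + 1/C) = 19.63 - j312.4 Ω.
Step 4 — Series with R1: Z_total = R1 + (R2 || C) = 124.6 - j312.4 Ω = 336.3∠-68.2° Ω.
Step 5 — Source phasor: V = 18.4∠-0.3° V = 18.4 - j0.09634 V.
Step 6 — Current: I = V / Z = 0.02054 + j0.05071 A = 0.05471∠67.9° A.
Step 7 — Complex power: S = V·I* = 0.373 - j0.935 VA.
Step 8 — Real power: P = Re(S) = 0.373 W.
Step 9 — Reactive power: Q = Im(S) = -0.935 VAR.
Step 10 — Apparent power: |S| = 1.007 VA.
Step 11 — Power factor: PF = P/|S| = 0.3706 (leading).

(a) P = 0.373 W  (b) Q = -0.935 VAR  (c) S = 1.007 VA  (d) PF = 0.3706 (leading)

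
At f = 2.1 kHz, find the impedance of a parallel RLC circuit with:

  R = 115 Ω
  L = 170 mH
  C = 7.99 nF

Step 1 — Angular frequency: ω = 2π·f = 2π·2100 = 1.319e+04 rad/s.
Step 2 — Component impedances:
  R: Z = R = 115 Ω
  L: Z = jωL = j·1.319e+04·0.17 = 0 + j2243 Ω
  C: Z = 1/(jωC) = -j/(ω·C) = 0 - j9485 Ω
Step 3 — Parallel combination: 1/Z_total = 1/R + 1/L + 1/C; Z_total = 114.8 + j4.495 Ω = 114.9∠2.2° Ω.

Z = 114.8 + j4.495 Ω = 114.9∠2.2° Ω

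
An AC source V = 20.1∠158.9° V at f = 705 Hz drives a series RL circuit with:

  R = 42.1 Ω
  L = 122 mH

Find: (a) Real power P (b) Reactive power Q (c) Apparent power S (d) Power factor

Step 1 — Angular frequency: ω = 2π·f = 2π·705 = 4430 rad/s.
Step 2 — Component impedances:
  R: Z = R = 42.1 Ω
  L: Z = jωL = j·4430·0.122 = 0 + j540.4 Ω
Step 3 — Series combination: Z_total = R + L = 42.1 + j540.4 Ω = 542.1∠85.5° Ω.
Step 4 — Source phasor: V = 20.1∠158.9° V = -18.75 + j7.236 V.
Step 5 — Current: I = V / Z = 0.01062 + j0.03553 A = 0.03708∠73.4° A.
Step 6 — Complex power: S = V·I* = 0.05789 + j0.7431 VA.
Step 7 — Real power: P = Re(S) = 0.05789 W.
Step 8 — Reactive power: Q = Im(S) = 0.7431 VAR.
Step 9 — Apparent power: |S| = 0.7453 VA.
Step 10 — Power factor: PF = P/|S| = 0.07767 (lagging).

(a) P = 0.05789 W  (b) Q = 0.7431 VAR  (c) S = 0.7453 VA  (d) PF = 0.07767 (lagging)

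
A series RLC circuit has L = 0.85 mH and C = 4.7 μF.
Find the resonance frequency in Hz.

Step 1 — Resonance condition Im(Z)=0 gives ω₀ = 1/√(LC).
Step 2 — ω₀ = 1/√(0.00085·4.7e-06) = 1.582e+04 rad/s.
Step 3 — f₀ = ω₀/(2π) = 2518 Hz.

f₀ = 2518 Hz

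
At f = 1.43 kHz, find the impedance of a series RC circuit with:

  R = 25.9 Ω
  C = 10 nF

Step 1 — Angular frequency: ω = 2π·f = 2π·1430 = 8985 rad/s.
Step 2 — Component impedances:
  R: Z = R = 25.9 Ω
  C: Z = 1/(jωC) = -j/(ω·C) = 0 - j1.113e+04 Ω
Step 3 — Series combination: Z_total = R + C = 25.9 - j1.113e+04 Ω = 1.113e+04∠-89.9° Ω.

Z = 25.9 - j1.113e+04 Ω = 1.113e+04∠-89.9° Ω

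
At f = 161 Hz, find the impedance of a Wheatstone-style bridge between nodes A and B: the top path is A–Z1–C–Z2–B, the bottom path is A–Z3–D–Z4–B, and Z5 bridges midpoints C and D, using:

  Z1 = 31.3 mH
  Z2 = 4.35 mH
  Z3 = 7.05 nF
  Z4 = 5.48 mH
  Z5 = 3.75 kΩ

Step 1 — Angular frequency: ω = 2π·f = 2π·161 = 1012 rad/s.
Step 2 — Component impedances:
  Z1: Z = jωL = j·1012·0.0313 = 0 + j31.66 Ω
  Z2: Z = jωL = j·1012·0.00435 = 0 + j4.4 Ω
  Z3: Z = 1/(jωC) = -j/(ω·C) = 0 - j1.402e+05 Ω
  Z4: Z = jωL = j·1012·0.00548 = 0 + j5.544 Ω
  Z5: Z = R = 3750 Ω
Step 3 — Bridge requires nodal analysis (the Z5 bridge couples midpoints C and D, so the two paths cannot be reduced to a simple series/parallel combination). Setting node B to ground and injecting 1 A at node A, the 3-node admittance system at A, C, D solves to V_A = Z_AB = 0.00517 + j36.07 Ω = 36.07∠90.0° Ω.

Z = 0.00517 + j36.07 Ω = 36.07∠90.0° Ω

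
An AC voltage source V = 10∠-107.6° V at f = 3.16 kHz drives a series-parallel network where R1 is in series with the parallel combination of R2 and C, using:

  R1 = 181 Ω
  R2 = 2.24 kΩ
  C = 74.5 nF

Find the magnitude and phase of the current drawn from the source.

Step 1 — Angular frequency: ω = 2π·f = 2π·3160 = 1.985e+04 rad/s.
Step 2 — Component impedances:
  R1: Z = R = 181 Ω
  R2: Z = R = 2240 Ω
  C: Z = 1/(jωC) = -j/(ω·C) = 0 - j676 Ω
Step 3 — Parallel branch: R2 || C = 1/(1/R2 + 1/C) = 187 - j619.6 Ω.
Step 4 — Series with R1: Z_total = R1 + (R2 || C) = 368 - j619.6 Ω = 720.7∠-59.3° Ω.
Step 5 — Source phasor: V = 10∠-107.6° V = -3.024 - j9.532 V.
Step 6 — Ohm's law: I = V / Z_total = (-3.024 - j9.532) / (368 - j619.6) = 0.00923 - j0.01036 A.
Step 7 — Convert to polar: |I| = 0.01388 A, ∠I = -48.3°.

I = 0.01388∠-48.3° A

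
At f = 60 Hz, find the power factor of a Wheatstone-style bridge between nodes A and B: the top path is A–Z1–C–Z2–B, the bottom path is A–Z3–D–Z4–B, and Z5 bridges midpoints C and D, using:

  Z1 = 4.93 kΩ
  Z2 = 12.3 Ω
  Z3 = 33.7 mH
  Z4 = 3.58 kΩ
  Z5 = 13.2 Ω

Step 1 — Angular frequency: ω = 2π·f = 2π·60 = 377 rad/s.
Step 2 — Component impedances:
  Z1: Z = R = 4930 Ω
  Z2: Z = R = 12.3 Ω
  Z3: Z = jωL = j·377·0.0337 = 0 + j12.7 Ω
  Z4: Z = R = 3580 Ω
  Z5: Z = R = 13.2 Ω
Step 3 — Bridge requires nodal analysis (the Z5 bridge couples midpoints C and D, so the two paths cannot be reduced to a simple series/parallel combination). Setting node B to ground and injecting 1 A at node A, the 3-node admittance system at A, C, D solves to V_A = Z_AB = 25.32 + j12.64 Ω = 28.3∠26.5° Ω.
Step 4 — Power factor: PF = cos(φ) = Re(Z)/|Z| = 25.32/28.3 = 0.8947.
Step 5 — Type: Im(Z) = 12.64 ⇒ lagging (phase φ = 26.5°).

PF = 0.8947 (lagging, φ = 26.5°)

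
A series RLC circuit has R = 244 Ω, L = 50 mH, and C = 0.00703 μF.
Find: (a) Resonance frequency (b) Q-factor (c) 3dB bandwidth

Step 1 — Resonance condition Im(Z)=0 gives ω₀ = 1/√(LC).
Step 2 — ω₀ = 1/√(0.05·7.03e-09) = 5.334e+04 rad/s.
Step 3 — f₀ = ω₀/(2π) = 8489 Hz.
Step 4 — Series Q: Q = ω₀L/R = 5.334e+04·0.05/244 = 10.93.
Step 5 — 3dB bandwidth: Δω = ω₀/Q = 4880 rad/s; BW = Δω/(2π) = 776.7 Hz.

(a) f₀ = 8489 Hz  (b) Q = 10.93  (c) BW = 776.7 Hz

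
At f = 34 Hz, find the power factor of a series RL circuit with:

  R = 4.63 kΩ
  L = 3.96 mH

Step 1 — Angular frequency: ω = 2π·f = 2π·34 = 213.6 rad/s.
Step 2 — Component impedances:
  R: Z = R = 4630 Ω
  L: Z = jωL = j·213.6·0.00396 = 0 + j0.846 Ω
Step 3 — Series combination: Z_total = R + L = 4630 + j0.846 Ω = 4630∠0.0° Ω.
Step 4 — Power factor: PF = cos(φ) = Re(Z)/|Z| = 4630/4630 = 1.
Step 5 — Type: Im(Z) = 0.846 ⇒ lagging (phase φ = 0.0°).

PF = 1 (lagging, φ = 0.0°)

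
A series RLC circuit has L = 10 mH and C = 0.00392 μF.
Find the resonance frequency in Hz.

Step 1 — Resonance condition Im(Z)=0 gives ω₀ = 1/√(LC).
Step 2 — ω₀ = 1/√(0.01·3.92e-09) = 1.597e+05 rad/s.
Step 3 — f₀ = ω₀/(2π) = 2.542e+04 Hz.

f₀ = 2.542e+04 Hz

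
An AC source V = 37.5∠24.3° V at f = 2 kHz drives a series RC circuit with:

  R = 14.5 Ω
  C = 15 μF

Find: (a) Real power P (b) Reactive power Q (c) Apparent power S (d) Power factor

Step 1 — Angular frequency: ω = 2π·f = 2π·2000 = 1.257e+04 rad/s.
Step 2 — Component impedances:
  R: Z = R = 14.5 Ω
  C: Z = 1/(jωC) = -j/(ω·C) = 0 - j5.305 Ω
Step 3 — Series combination: Z_total = R + C = 14.5 - j5.305 Ω = 15.44∠-20.1° Ω.
Step 4 — Source phasor: V = 37.5∠24.3° V = 34.18 + j15.43 V.
Step 5 — Current: I = V / Z = 1.735 + j1.699 A = 2.429∠44.4° A.
Step 6 — Complex power: S = V·I* = 85.53 - j31.29 VA.
Step 7 — Real power: P = Re(S) = 85.53 W.
Step 8 — Reactive power: Q = Im(S) = -31.29 VAR.
Step 9 — Apparent power: |S| = 91.08 VA.
Step 10 — Power factor: PF = P/|S| = 0.9391 (leading).

(a) P = 85.53 W  (b) Q = -31.29 VAR  (c) S = 91.08 VA  (d) PF = 0.9391 (leading)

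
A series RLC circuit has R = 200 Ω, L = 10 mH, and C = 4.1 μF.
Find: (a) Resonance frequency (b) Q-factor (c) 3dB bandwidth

Step 1 — Resonance: ω₀ = 1/√(LC) = 1/√(0.01·4.1e-06) = 4939 rad/s.
Step 2 — f₀ = ω₀/(2π) = 786 Hz.
Step 3 — Series Q: Q = ω₀L/R = 4939·0.01/200 = 0.2469.
Step 4 — Bandwidth: Δω = ω₀/Q = 2e+04 rad/s; BW = Δω/(2π) = 3183 Hz.

(a) f₀ = 786 Hz  (b) Q = 0.2469  (c) BW = 3183 Hz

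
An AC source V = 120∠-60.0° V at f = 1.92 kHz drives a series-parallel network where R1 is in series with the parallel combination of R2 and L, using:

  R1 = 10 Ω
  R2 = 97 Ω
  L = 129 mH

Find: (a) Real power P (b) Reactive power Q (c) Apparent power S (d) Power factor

Step 1 — Angular frequency: ω = 2π·f = 2π·1920 = 1.206e+04 rad/s.
Step 2 — Component impedances:
  R1: Z = R = 10 Ω
  R2: Z = R = 97 Ω
  L: Z = jωL = j·1.206e+04·0.129 = 0 + j1556 Ω
Step 3 — Parallel branch: R2 || L = 1/(1/R2 + 1/L) = 96.62 + j6.023 Ω.
Step 4 — Series with R1: Z_total = R1 + (R2 || L) = 106.6 + j6.023 Ω = 106.8∠3.2° Ω.
Step 5 — Source phasor: V = 120∠-60.0° V = 60 - j103.9 V.
Step 6 — Current: I = V / Z = 0.5061 - j1.003 A = 1.124∠-63.2° A.
Step 7 — Complex power: S = V·I* = 134.6 + j7.604 VA.
Step 8 — Real power: P = Re(S) = 134.6 W.
Step 9 — Reactive power: Q = Im(S) = 7.604 VAR.
Step 10 — Apparent power: |S| = 134.8 VA.
Step 11 — Power factor: PF = P/|S| = 0.9984 (lagging).

(a) P = 134.6 W  (b) Q = 7.604 VAR  (c) S = 134.8 VA  (d) PF = 0.9984 (lagging)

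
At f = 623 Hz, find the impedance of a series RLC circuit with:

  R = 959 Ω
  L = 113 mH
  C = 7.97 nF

Step 1 — Angular frequency: ω = 2π·f = 2π·623 = 3914 rad/s.
Step 2 — Component impedances:
  R: Z = R = 959 Ω
  L: Z = jωL = j·3914·0.113 = 0 + j442.3 Ω
  C: Z = 1/(jωC) = -j/(ω·C) = 0 - j3.205e+04 Ω
Step 3 — Series combination: Z_total = R + L + C = 959 - j3.161e+04 Ω = 3.163e+04∠-88.3° Ω.

Z = 959 - j3.161e+04 Ω = 3.163e+04∠-88.3° Ω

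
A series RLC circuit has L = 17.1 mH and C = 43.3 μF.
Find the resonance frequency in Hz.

Step 1 — Resonance condition Im(Z)=0 gives ω₀ = 1/√(LC).
Step 2 — ω₀ = 1/√(0.0171·4.33e-05) = 1162 rad/s.
Step 3 — f₀ = ω₀/(2π) = 185 Hz.

f₀ = 185 Hz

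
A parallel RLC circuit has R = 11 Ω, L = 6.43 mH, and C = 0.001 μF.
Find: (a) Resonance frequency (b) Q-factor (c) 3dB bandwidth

Step 1 — Resonance: ω₀ = 1/√(LC) = 1/√(0.00643·1e-09) = 3.944e+05 rad/s.
Step 2 — f₀ = ω₀/(2π) = 6.276e+04 Hz.
Step 3 — Parallel Q: Q = R/(ω₀L) = 11/(3.944e+05·0.00643) = 0.004338.
Step 4 — Bandwidth: Δω = ω₀/Q = 9.091e+07 rad/s; BW = Δω/(2π) = 1.447e+07 Hz.

(a) f₀ = 6.276e+04 Hz  (b) Q = 0.004338  (c) BW = 1.447e+07 Hz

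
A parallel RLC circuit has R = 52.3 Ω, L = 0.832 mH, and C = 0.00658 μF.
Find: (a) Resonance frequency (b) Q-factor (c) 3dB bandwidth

Step 1 — Resonance: ω₀ = 1/√(LC) = 1/√(0.000832·6.58e-09) = 4.274e+05 rad/s.
Step 2 — f₀ = ω₀/(2π) = 6.802e+04 Hz.
Step 3 — Parallel Q: Q = R/(ω₀L) = 52.3/(4.274e+05·0.000832) = 0.1471.
Step 4 — Bandwidth: Δω = ω₀/Q = 2.906e+06 rad/s; BW = Δω/(2π) = 4.625e+05 Hz.

(a) f₀ = 6.802e+04 Hz  (b) Q = 0.1471  (c) BW = 4.625e+05 Hz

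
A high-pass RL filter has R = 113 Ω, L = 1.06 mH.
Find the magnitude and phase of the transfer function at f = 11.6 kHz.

Step 1 — Angular frequency: ω = 2π·1.16e+04 = 7.288e+04 rad/s.
Step 2 — Transfer function: H(jω) = jωL/(R + jωL).
Step 3 — Numerator jωL = j·77.26; denominator R + jωL = 113 + j77.26.
Step 4 — H = 0.3185 + j0.4659.
Step 5 — Magnitude: |H| = 0.5644 (-5.0 dB); phase: φ = 55.6°.

|H| = 0.5644 (-5.0 dB), φ = 55.6°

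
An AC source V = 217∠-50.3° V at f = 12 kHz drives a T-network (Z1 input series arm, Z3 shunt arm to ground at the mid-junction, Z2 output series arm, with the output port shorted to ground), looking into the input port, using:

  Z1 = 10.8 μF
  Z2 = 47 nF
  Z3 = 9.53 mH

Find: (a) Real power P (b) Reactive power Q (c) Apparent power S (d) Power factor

Step 1 — Angular frequency: ω = 2π·f = 2π·1.2e+04 = 7.54e+04 rad/s.
Step 2 — Component impedances:
  Z1: Z = 1/(jωC) = -j/(ω·C) = 0 - j1.228 Ω
  Z2: Z = 1/(jωC) = -j/(ω·C) = 0 - j282.2 Ω
  Z3: Z = jωL = j·7.54e+04·0.00953 = 0 + j718.5 Ω
Step 3 — With the output port shorted to ground, the output series arm Z2 runs from the junction to ground; the shunt arm Z3 also runs from the junction to ground. They appear in parallel: Z3 || Z2 = 0 - j464.7 Ω.
Step 4 — Series with input arm Z1: Z_in = Z1 + (Z3 || Z2) = 0 - j465.9 Ω = 465.9∠-90.0° Ω.
Step 5 — Source phasor: V = 217∠-50.3° V = 138.6 - j167 V.
Step 6 — Current: I = V / Z = 0.3584 + j0.2975 A = 0.4658∠39.7° A.
Step 7 — Complex power: S = V·I* = 0 - j101.1 VA.
Step 8 — Real power: P = Re(S) = 0 W.
Step 9 — Reactive power: Q = Im(S) = -101.1 VAR.
Step 10 — Apparent power: |S| = 101.1 VA.
Step 11 — Power factor: PF = P/|S| = 0 (leading).

(a) P = 0 W  (b) Q = -101.1 VAR  (c) S = 101.1 VA  (d) PF = 0 (leading)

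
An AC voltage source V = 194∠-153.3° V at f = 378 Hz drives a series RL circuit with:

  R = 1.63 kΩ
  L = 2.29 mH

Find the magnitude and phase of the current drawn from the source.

Step 1 — Angular frequency: ω = 2π·f = 2π·378 = 2375 rad/s.
Step 2 — Component impedances:
  R: Z = R = 1630 Ω
  L: Z = jωL = j·2375·0.00229 = 0 + j5.439 Ω
Step 3 — Series combination: Z_total = R + L = 1630 + j5.439 Ω = 1630∠0.2° Ω.
Step 4 — Source phasor: V = 194∠-153.3° V = -173.3 - j87.17 V.
Step 5 — Ohm's law: I = V / Z_total = (-173.3 - j87.17) / (1630 + j5.439) = -0.1065 - j0.05312 A.
Step 6 — Convert to polar: |I| = 0.119 A, ∠I = -153.5°.

I = 0.119∠-153.5° A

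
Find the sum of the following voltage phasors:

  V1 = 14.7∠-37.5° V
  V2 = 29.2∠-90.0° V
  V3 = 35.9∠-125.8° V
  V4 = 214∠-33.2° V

Step 1 — Convert each phasor to rectangular form:
  V1 = 14.7·(cos(-37.5°) + j·sin(-37.5°)) = 11.66 - j8.949 V
  V2 = 29.2·(cos(-90.0°) + j·sin(-90.0°)) = 0 - j29.2 V
  V3 = 35.9·(cos(-125.8°) + j·sin(-125.8°)) = -21 - j29.12 V
  V4 = 214·(cos(-33.2°) + j·sin(-33.2°)) = 179.1 - j117.2 V
Step 2 — Sum components: V_total = 169.7 - j184.4 V.
Step 3 — Convert to polar: |V_total| = 250.7 V, ∠V_total = -47.4°.

V_total = 250.7∠-47.4° V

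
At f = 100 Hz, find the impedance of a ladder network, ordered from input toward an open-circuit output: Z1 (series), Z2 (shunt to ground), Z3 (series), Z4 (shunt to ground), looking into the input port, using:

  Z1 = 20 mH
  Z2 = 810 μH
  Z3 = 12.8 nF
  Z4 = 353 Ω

Step 1 — Angular frequency: ω = 2π·f = 2π·100 = 628.3 rad/s.
Step 2 — Component impedances:
  Z1: Z = jωL = j·628.3·0.02 = 0 + j12.57 Ω
  Z2: Z = jωL = j·628.3·0.00081 = 0 + j0.5089 Ω
  Z3: Z = 1/(jωC) = -j/(ω·C) = 0 - j1.243e+05 Ω
  Z4: Z = R = 353 Ω
Step 3 — Ladder network (open output): work backward from the far end, alternating series and parallel combinations. Z_in = 0 + j13.08 Ω = 13.08∠90.0° Ω.

Z = 0 + j13.08 Ω = 13.08∠90.0° Ω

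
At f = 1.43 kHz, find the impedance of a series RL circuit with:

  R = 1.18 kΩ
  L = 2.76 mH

Step 1 — Angular frequency: ω = 2π·f = 2π·1430 = 8985 rad/s.
Step 2 — Component impedances:
  R: Z = R = 1180 Ω
  L: Z = jωL = j·8985·0.00276 = 0 + j24.8 Ω
Step 3 — Series combination: Z_total = R + L = 1180 + j24.8 Ω = 1180∠1.2° Ω.

Z = 1180 + j24.8 Ω = 1180∠1.2° Ω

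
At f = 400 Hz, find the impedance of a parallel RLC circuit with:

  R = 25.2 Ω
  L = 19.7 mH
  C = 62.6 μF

Step 1 — Angular frequency: ω = 2π·f = 2π·400 = 2513 rad/s.
Step 2 — Component impedances:
  R: Z = R = 25.2 Ω
  L: Z = jωL = j·2513·0.0197 = 0 + j49.51 Ω
  C: Z = 1/(jωC) = -j/(ω·C) = 0 - j6.356 Ω
Step 3 — Parallel combination: 1/Z_total = 1/R + 1/L + 1/C; Z_total = 1.947 - j6.729 Ω = 7.005∠-73.9° Ω.

Z = 1.947 - j6.729 Ω = 7.005∠-73.9° Ω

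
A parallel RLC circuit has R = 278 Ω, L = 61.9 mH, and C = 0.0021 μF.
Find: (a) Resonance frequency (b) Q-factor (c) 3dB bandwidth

Step 1 — Resonance: ω₀ = 1/√(LC) = 1/√(0.0619·2.1e-09) = 8.771e+04 rad/s.
Step 2 — f₀ = ω₀/(2π) = 1.396e+04 Hz.
Step 3 — Parallel Q: Q = R/(ω₀L) = 278/(8.771e+04·0.0619) = 0.0512.
Step 4 — Bandwidth: Δω = ω₀/Q = 1.713e+06 rad/s; BW = Δω/(2π) = 2.726e+05 Hz.

(a) f₀ = 1.396e+04 Hz  (b) Q = 0.0512  (c) BW = 2.726e+05 Hz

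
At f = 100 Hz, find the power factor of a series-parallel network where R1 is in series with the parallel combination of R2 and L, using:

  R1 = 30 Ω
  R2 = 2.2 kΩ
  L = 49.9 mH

Step 1 — Angular frequency: ω = 2π·f = 2π·100 = 628.3 rad/s.
Step 2 — Component impedances:
  R1: Z = R = 30 Ω
  R2: Z = R = 2200 Ω
  L: Z = jωL = j·628.3·0.0499 = 0 + j31.35 Ω
Step 3 — Parallel branch: R2 || L = 1/(1/R2 + 1/L) = 0.4467 + j31.35 Ω.
Step 4 — Series with R1: Z_total = R1 + (R2 || L) = 30.45 + j31.35 Ω = 43.7∠45.8° Ω.
Step 5 — Power factor: PF = cos(φ) = Re(Z)/|Z| = 30.447/43.699 = 0.6967.
Step 6 — Type: Im(Z) = 31.35 ⇒ lagging (phase φ = 45.8°).

PF = 0.6967 (lagging, φ = 45.8°)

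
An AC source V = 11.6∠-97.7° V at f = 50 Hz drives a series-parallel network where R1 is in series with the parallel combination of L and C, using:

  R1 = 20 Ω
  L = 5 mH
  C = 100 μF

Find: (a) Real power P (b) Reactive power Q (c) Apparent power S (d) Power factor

Step 1 — Angular frequency: ω = 2π·f = 2π·50 = 314.2 rad/s.
Step 2 — Component impedances:
  R1: Z = R = 20 Ω
  L: Z = jωL = j·314.2·0.005 = 0 + j1.571 Ω
  C: Z = 1/(jωC) = -j/(ω·C) = 0 - j31.83 Ω
Step 3 — Parallel branch: L || C = 1/(1/L + 1/C) = 0 + j1.652 Ω.
Step 4 — Series with R1: Z_total = R1 + (L || C) = 20 + j1.652 Ω = 20.07∠4.7° Ω.
Step 5 — Source phasor: V = 11.6∠-97.7° V = -1.554 - j11.5 V.
Step 6 — Current: I = V / Z = -0.1243 - j0.5645 A = 0.578∠-102.4° A.
Step 7 — Complex power: S = V·I* = 6.682 + j0.5521 VA.
Step 8 — Real power: P = Re(S) = 6.682 W.
Step 9 — Reactive power: Q = Im(S) = 0.5521 VAR.
Step 10 — Apparent power: |S| = 6.705 VA.
Step 11 — Power factor: PF = P/|S| = 0.9966 (lagging).

(a) P = 6.682 W  (b) Q = 0.5521 VAR  (c) S = 6.705 VA  (d) PF = 0.9966 (lagging)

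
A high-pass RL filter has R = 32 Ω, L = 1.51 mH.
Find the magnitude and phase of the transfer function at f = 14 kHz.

Step 1 — Angular frequency: ω = 2π·1.4e+04 = 8.796e+04 rad/s.
Step 2 — Transfer function: H(jω) = jωL/(R + jωL).
Step 3 — Numerator jωL = j·132.8; denominator R + jωL = 32 + j132.8.
Step 4 — H = 0.9451 + j0.2277.
Step 5 — Magnitude: |H| = 0.9722 (-0.2 dB); phase: φ = 13.5°.

|H| = 0.9722 (-0.2 dB), φ = 13.5°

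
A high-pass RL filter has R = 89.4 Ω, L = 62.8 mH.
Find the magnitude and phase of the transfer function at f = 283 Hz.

Step 1 — Angular frequency: ω = 2π·283 = 1778 rad/s.
Step 2 — Transfer function: H(jω) = jωL/(R + jωL).
Step 3 — Numerator jωL = j·111.7; denominator R + jωL = 89.4 + j111.7.
Step 4 — H = 0.6094 + j0.4879.
Step 5 — Magnitude: |H| = 0.7806 (-2.2 dB); phase: φ = 38.7°.

|H| = 0.7806 (-2.2 dB), φ = 38.7°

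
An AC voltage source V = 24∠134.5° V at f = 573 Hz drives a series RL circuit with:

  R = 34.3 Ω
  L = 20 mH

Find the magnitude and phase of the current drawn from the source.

Step 1 — Angular frequency: ω = 2π·f = 2π·573 = 3600 rad/s.
Step 2 — Component impedances:
  R: Z = R = 34.3 Ω
  L: Z = jωL = j·3600·0.02 = 0 + j72.01 Ω
Step 3 — Series combination: Z_total = R + L = 34.3 + j72.01 Ω = 79.76∠64.5° Ω.
Step 4 — Source phasor: V = 24∠134.5° V = -16.82 + j17.12 V.
Step 5 — Ohm's law: I = V / Z_total = (-16.82 + j17.12) / (34.3 + j72.01) = 0.1031 + j0.2827 A.
Step 6 — Convert to polar: |I| = 0.3009 A, ∠I = 70.0°.

I = 0.3009∠70.0° A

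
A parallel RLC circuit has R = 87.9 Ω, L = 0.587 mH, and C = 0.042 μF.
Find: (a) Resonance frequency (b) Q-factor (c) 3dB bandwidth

Step 1 — Resonance: ω₀ = 1/√(LC) = 1/√(0.000587·4.2e-08) = 2.014e+05 rad/s.
Step 2 — f₀ = ω₀/(2π) = 3.205e+04 Hz.
Step 3 — Parallel Q: Q = R/(ω₀L) = 87.9/(2.014e+05·0.000587) = 0.7435.
Step 4 — Bandwidth: Δω = ω₀/Q = 2.709e+05 rad/s; BW = Δω/(2π) = 4.311e+04 Hz.

(a) f₀ = 3.205e+04 Hz  (b) Q = 0.7435  (c) BW = 4.311e+04 Hz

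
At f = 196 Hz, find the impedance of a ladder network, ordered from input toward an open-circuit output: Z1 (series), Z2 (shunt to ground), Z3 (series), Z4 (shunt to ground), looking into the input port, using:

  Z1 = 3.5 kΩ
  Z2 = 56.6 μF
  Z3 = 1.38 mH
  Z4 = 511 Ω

Step 1 — Angular frequency: ω = 2π·f = 2π·196 = 1232 rad/s.
Step 2 — Component impedances:
  Z1: Z = R = 3500 Ω
  Z2: Z = 1/(jωC) = -j/(ω·C) = 0 - j14.35 Ω
  Z3: Z = jωL = j·1232·0.00138 = 0 + j1.699 Ω
  Z4: Z = R = 511 Ω
Step 3 — Ladder network (open output): work backward from the far end, alternating series and parallel combinations. Z_in = 3500 - j14.34 Ω = 3500∠-0.2° Ω.

Z = 3500 - j14.34 Ω = 3500∠-0.2° Ω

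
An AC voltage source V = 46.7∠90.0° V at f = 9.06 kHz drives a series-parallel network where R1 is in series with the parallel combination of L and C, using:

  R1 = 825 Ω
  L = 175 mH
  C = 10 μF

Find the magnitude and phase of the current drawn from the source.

Step 1 — Angular frequency: ω = 2π·f = 2π·9060 = 5.693e+04 rad/s.
Step 2 — Component impedances:
  R1: Z = R = 825 Ω
  L: Z = jωL = j·5.693e+04·0.175 = 0 + j9962 Ω
  C: Z = 1/(jωC) = -j/(ω·C) = 0 - j1.757 Ω
Step 3 — Parallel branch: L || C = 1/(1/L + 1/C) = 0 - j1.757 Ω.
Step 4 — Series with R1: Z_total = R1 + (L || C) = 825 - j1.757 Ω = 825∠-0.1° Ω.
Step 5 — Source phasor: V = 46.7∠90.0° V = 0 + j46.7 V.
Step 6 — Ohm's law: I = V / Z_total = (0 + j46.7) / (825 - j1.757) = -0.0001206 + j0.05661 A.
Step 7 — Convert to polar: |I| = 0.05661 A, ∠I = 90.1°.

I = 0.05661∠90.1° A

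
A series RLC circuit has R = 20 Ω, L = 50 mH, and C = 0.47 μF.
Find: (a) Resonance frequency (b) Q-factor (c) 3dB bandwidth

Step 1 — Resonance condition Im(Z)=0 gives ω₀ = 1/√(LC).
Step 2 — ω₀ = 1/√(0.05·4.7e-07) = 6523 rad/s.
Step 3 — f₀ = ω₀/(2π) = 1038 Hz.
Step 4 — Series Q: Q = ω₀L/R = 6523·0.05/20 = 16.31.
Step 5 — 3dB bandwidth: Δω = ω₀/Q = 400 rad/s; BW = Δω/(2π) = 63.66 Hz.

(a) f₀ = 1038 Hz  (b) Q = 16.31  (c) BW = 63.66 Hz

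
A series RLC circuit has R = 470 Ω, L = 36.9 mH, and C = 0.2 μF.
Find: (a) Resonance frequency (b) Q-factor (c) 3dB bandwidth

Step 1 — Resonance: ω₀ = 1/√(LC) = 1/√(0.0369·2e-07) = 1.164e+04 rad/s.
Step 2 — f₀ = ω₀/(2π) = 1853 Hz.
Step 3 — Series Q: Q = ω₀L/R = 1.164e+04·0.0369/470 = 0.9139.
Step 4 — Bandwidth: Δω = ω₀/Q = 1.274e+04 rad/s; BW = Δω/(2π) = 2027 Hz.

(a) f₀ = 1853 Hz  (b) Q = 0.9139  (c) BW = 2027 Hz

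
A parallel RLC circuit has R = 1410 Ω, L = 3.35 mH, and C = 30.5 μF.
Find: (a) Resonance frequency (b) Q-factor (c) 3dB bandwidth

Step 1 — Resonance: ω₀ = 1/√(LC) = 1/√(0.00335·3.05e-05) = 3128 rad/s.
Step 2 — f₀ = ω₀/(2π) = 497.9 Hz.
Step 3 — Parallel Q: Q = R/(ω₀L) = 1410/(3128·0.00335) = 134.5.
Step 4 — Bandwidth: Δω = ω₀/Q = 23.25 rad/s; BW = Δω/(2π) = 3.701 Hz.

(a) f₀ = 497.9 Hz  (b) Q = 134.5  (c) BW = 3.701 Hz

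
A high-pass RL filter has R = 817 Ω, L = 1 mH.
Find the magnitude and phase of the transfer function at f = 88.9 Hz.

Step 1 — Angular frequency: ω = 2π·88.9 = 558.6 rad/s.
Step 2 — Transfer function: H(jω) = jωL/(R + jωL).
Step 3 — Numerator jωL = j·0.5586; denominator R + jωL = 817 + j0.5586.
Step 4 — H = 4.674e-07 + j0.0006837.
Step 5 — Magnitude: |H| = 0.0006837 (-63.3 dB); phase: φ = 90.0°.

|H| = 0.0006837 (-63.3 dB), φ = 90.0°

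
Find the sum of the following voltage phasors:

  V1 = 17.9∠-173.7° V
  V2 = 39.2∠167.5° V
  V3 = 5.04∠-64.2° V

Step 1 — Convert each phasor to rectangular form:
  V1 = 17.9·(cos(-173.7°) + j·sin(-173.7°)) = -17.79 - j1.964 V
  V2 = 39.2·(cos(167.5°) + j·sin(167.5°)) = -38.27 + j8.484 V
  V3 = 5.04·(cos(-64.2°) + j·sin(-64.2°)) = 2.194 - j4.538 V
Step 2 — Sum components: V_total = -53.87 + j1.983 V.
Step 3 — Convert to polar: |V_total| = 53.91 V, ∠V_total = 177.9°.

V_total = 53.91∠177.9° V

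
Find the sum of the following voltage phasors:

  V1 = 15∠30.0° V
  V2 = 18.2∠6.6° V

Step 1 — Convert each phasor to rectangular form:
  V1 = 15·(cos(30.0°) + j·sin(30.0°)) = 12.99 + j7.5 V
  V2 = 18.2·(cos(6.6°) + j·sin(6.6°)) = 18.08 + j2.092 V
Step 2 — Sum components: V_total = 31.07 + j9.592 V.
Step 3 — Convert to polar: |V_total| = 32.52 V, ∠V_total = 17.2°.

V_total = 32.52∠17.2° V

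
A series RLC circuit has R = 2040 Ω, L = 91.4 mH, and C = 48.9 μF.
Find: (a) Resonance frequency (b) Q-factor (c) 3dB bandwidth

Step 1 — Resonance: ω₀ = 1/√(LC) = 1/√(0.0914·4.89e-05) = 473 rad/s.
Step 2 — f₀ = ω₀/(2π) = 75.28 Hz.
Step 3 — Series Q: Q = ω₀L/R = 473·0.0914/2040 = 0.02119.
Step 4 — Bandwidth: Δω = ω₀/Q = 2.232e+04 rad/s; BW = Δω/(2π) = 3552 Hz.

(a) f₀ = 75.28 Hz  (b) Q = 0.02119  (c) BW = 3552 Hz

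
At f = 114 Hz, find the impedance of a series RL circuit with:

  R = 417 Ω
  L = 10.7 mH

Step 1 — Angular frequency: ω = 2π·f = 2π·114 = 716.3 rad/s.
Step 2 — Component impedances:
  R: Z = R = 417 Ω
  L: Z = jωL = j·716.3·0.0107 = 0 + j7.664 Ω
Step 3 — Series combination: Z_total = R + L = 417 + j7.664 Ω = 417.1∠1.1° Ω.

Z = 417 + j7.664 Ω = 417.1∠1.1° Ω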